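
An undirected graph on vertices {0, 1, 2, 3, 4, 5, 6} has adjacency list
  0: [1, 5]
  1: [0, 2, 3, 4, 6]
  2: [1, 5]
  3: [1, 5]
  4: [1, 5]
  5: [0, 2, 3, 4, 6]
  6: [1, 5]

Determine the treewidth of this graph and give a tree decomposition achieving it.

Every bag has size at most 3, so the width is 3 − 1 = 2 and tw(G) ≤ 2. The edges 1–4–5–0–1 form a cycle, so G is not a tree and its treewidth is at least 2. Therefore the treewidth is 2.

Treewidth 2.
One such decomposition:
Bags: B1 = {1, 4, 5}  B2 = {0, 1, 5}  B3 = {1, 2, 5}  B4 = {1, 5, 6}  B5 = {1, 3, 5}
Tree: B1–B2, B2–B3, B3–B4, B4–B5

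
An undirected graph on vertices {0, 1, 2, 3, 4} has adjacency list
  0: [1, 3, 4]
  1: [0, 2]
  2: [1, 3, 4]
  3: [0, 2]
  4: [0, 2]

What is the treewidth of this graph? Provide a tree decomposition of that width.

Treewidth 2.
One such decomposition:
Bags: B1 = {0, 2, 4}  B2 = {0, 2, 3}  B3 = {0, 1, 2}
Tree: B1–B2, B2–B3

Every bag has size at most 3, so the width is 3 − 1 = 2 and tw(G) ≤ 2. Since 4–2–3–0–4 is a cycle in G, G is not acyclic. Forests are exactly the graphs of treewidth ≤ 1, so tw(G) ≥ 2. The upper and lower bounds meet at 2, so that is the treewidth.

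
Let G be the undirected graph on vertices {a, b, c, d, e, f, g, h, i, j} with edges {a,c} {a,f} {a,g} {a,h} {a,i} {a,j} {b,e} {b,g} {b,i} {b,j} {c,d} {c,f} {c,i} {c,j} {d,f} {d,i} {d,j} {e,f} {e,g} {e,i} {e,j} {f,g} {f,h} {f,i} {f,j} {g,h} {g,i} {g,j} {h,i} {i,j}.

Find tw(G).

4

A width-4 tree decomposition is:
Bags: B1 = {a, f, g, i, j}  B2 = {a, c, f, i, j}  B3 = {a, f, g, h, i}  B4 = {c, d, f, i, j}  B5 = {e, f, g, i, j}  B6 = {b, e, g, i, j}
Tree: B1–B2, B1–B3, B2–B4, B1–B5, B5–B6
Each bag holds 5 vertices, so the decomposition has width 4, which upper-bounds the treewidth. On the other hand G contains the 5-clique {c, d, f, i, j}. A clique must lie in a single bag of any decomposition, so no decomposition can have width below 4. Combining the bounds, tw(G) = 4.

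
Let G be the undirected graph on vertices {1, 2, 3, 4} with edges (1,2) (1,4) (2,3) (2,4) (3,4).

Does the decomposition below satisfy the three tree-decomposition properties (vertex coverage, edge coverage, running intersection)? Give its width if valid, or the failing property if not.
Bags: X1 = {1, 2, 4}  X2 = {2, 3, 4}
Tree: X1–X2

Vertex coverage: the bags together contain {1, 2, 3, 4}, the full vertex set. Edge coverage: each edge of G has both endpoints in at least one bag. Running intersection: for every vertex, the bags containing it form a connected subtree. All three properties hold, so this is a valid tree decomposition of width max|bag| − 1 = 2, and hence tw(G) ≤ 2.

Yes; width 2.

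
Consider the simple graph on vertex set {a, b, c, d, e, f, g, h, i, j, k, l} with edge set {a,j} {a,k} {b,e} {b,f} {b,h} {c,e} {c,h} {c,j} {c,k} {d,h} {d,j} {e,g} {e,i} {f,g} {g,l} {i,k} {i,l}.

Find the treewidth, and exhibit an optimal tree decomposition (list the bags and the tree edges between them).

Each bag holds 4 vertices, so the decomposition has width 3, which upper-bounds the treewidth. For the lower bound: the 4 vertex sets {a,d,j}, {h}, {c}, {b,e,i,k} are disjoint, each induces a connected subgraph, and every pair is joined by at least one edge of G. Contracting each set to a single vertex therefore yields K_{4} as a minor, and since treewidth is minor-monotone, tw(G) ≥ tw(K_{4}) = 3. Therefore the treewidth is 3.

Treewidth 3.
One such decomposition:
Bags: B1 = {a, d, h, j}  B2 = {a, c, h, j}  B3 = {a, c, h, k}  B4 = {b, c, h, k}  B5 = {b, c, e, k}  B6 = {b, e, i, k}  B7 = {b, e, f, i}  B8 = {e, f, g, i}  B9 = {f, g, i, l}
Tree: B1–B2, B2–B3, B3–B4, B4–B5, B5–B6, B6–B7, B7–B8, B8–B9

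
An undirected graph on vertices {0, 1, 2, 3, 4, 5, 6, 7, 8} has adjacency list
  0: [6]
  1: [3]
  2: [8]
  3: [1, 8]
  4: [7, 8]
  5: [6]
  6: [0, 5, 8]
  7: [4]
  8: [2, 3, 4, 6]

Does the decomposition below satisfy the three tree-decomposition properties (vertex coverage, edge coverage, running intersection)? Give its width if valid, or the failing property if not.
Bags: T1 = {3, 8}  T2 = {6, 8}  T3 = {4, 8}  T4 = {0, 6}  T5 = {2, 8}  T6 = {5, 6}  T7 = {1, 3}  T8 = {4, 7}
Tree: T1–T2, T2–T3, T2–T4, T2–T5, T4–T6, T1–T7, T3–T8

Every vertex of G appears in some bag (union = {0, 1, 2, 3, 4, 5, 6, 7, 8}); every edge is covered by a bag; and for each vertex v the set of bags containing v is connected in the bag tree. The decomposition is therefore valid. The largest bag has 2 vertices, so the width is 1.

Yes; width 1.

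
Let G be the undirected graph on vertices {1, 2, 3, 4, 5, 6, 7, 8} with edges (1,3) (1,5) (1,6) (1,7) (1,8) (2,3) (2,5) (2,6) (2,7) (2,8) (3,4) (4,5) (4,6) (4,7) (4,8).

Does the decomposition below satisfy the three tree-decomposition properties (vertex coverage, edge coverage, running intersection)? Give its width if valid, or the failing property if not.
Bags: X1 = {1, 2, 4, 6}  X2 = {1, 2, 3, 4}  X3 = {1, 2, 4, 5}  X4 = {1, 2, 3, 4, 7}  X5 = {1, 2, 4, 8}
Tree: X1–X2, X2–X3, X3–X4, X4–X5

No — bags containing vertex 3 are not connected in the tree.

A tree decomposition must satisfy three properties: every vertex lies in some bag; for every edge, both endpoints lie together in some bag; and for every vertex, the bags containing it form a connected subtree. Here bags containing vertex 3 are not connected in the tree, so the decomposition is invalid.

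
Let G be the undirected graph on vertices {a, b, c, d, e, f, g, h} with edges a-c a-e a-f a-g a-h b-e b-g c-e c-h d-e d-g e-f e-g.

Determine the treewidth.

2

A width-2 tree decomposition is:
Bags: B1 = {a, e, g}  B2 = {b, e, g}  B3 = {a, c, e}  B4 = {a, e, f}  B5 = {a, c, h}  B6 = {d, e, g}
Tree: B1–B2, B1–B3, B3–B4, B3–B5, B1–B6
Each bag holds 3 vertices, so the decomposition has width 2, which upper-bounds the treewidth. Conversely, {d, e, g} is a clique of size 3, and the vertices of any clique must share a bag in every tree decomposition; so some bag has ≥ 3 vertices and tw(G) ≥ 2. Hence tw(G) = 2 exactly.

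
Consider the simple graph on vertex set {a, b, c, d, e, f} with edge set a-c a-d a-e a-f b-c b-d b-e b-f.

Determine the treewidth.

A width-2 tree decomposition is:
Bags: B1 = {a, b, e}  B2 = {a, b, c}  B3 = {a, b, f}  B4 = {a, b, d}
Tree: B1–B2, B2–B3, B3–B4
Every bag has size at most 3, so the width is 3 − 1 = 2 and tw(G) ≤ 2. For the lower bound, G contains the cycle a–e–b–c–a, so G is not a forest; only forests have treewidth ≤ 1, hence tw(G) ≥ 2. Combining the bounds, tw(G) = 2.

2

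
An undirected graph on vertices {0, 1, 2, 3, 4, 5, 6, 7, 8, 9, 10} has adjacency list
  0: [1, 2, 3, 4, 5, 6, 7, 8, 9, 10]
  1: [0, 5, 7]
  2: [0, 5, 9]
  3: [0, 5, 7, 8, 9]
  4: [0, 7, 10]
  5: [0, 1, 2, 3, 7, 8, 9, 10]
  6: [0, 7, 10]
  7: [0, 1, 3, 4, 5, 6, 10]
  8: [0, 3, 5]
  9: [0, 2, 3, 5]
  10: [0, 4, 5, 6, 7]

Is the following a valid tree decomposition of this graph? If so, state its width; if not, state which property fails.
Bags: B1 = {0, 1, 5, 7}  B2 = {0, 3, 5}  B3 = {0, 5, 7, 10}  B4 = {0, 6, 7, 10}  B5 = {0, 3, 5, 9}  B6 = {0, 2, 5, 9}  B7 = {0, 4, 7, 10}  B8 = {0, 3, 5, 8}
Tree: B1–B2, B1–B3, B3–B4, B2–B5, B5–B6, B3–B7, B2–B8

A tree decomposition must satisfy three properties: every vertex lies in some bag; for every edge, both endpoints lie together in some bag; and for every vertex, the bags containing it form a connected subtree. Here edge (7,3) lies in no bag, so the decomposition is invalid.

No — edge (7,3) lies in no bag.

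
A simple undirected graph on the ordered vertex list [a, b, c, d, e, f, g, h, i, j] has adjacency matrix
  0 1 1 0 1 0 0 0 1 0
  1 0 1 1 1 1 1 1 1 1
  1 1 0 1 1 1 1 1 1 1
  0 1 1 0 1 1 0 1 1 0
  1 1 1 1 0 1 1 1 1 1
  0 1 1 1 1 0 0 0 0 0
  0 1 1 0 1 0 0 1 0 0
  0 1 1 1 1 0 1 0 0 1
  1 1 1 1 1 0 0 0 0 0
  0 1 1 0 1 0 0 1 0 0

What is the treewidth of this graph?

4

A width-4 tree decomposition is:
Bags: B1 = {b, c, d, e, h}  B2 = {b, c, d, e, f}  B3 = {b, c, e, g, h}  B4 = {b, c, e, h, j}  B5 = {b, c, d, e, i}  B6 = {a, b, c, e, i}
Tree: B1–B2, B1–B3, B1–B4, B2–B5, B5–B6
The largest bag has 5 vertices, giving width 4; this decomposition certifies tw(G) ≤ 4. On the other hand G contains the 5-clique {b, c, d, e, h}. A clique must lie in a single bag of any decomposition, so no decomposition can have width below 4. Therefore the treewidth is 4.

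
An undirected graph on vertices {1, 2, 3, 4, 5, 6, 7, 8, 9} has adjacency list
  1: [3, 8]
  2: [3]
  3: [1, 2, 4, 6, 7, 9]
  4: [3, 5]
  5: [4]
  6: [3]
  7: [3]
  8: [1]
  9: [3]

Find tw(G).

1

A width-1 tree decomposition is:
Bags: B1 = {3, 4}  B2 = {2, 3}  B3 = {3, 9}  B4 = {3, 7}  B5 = {4, 5}  B6 = {3, 6}  B7 = {1, 3}  B8 = {1, 8}
Tree: B1–B2, B1–B3, B3–B4, B1–B5, B4–B6, B4–B7, B7–B8
Every bag has size at most 2, so the width is 2 − 1 = 1 and tw(G) ≤ 1. Since G has at least one edge (e.g. 3–4), it is not an edgeless graph, so tw(G) ≥ 1. Hence tw(G) = 1 exactly.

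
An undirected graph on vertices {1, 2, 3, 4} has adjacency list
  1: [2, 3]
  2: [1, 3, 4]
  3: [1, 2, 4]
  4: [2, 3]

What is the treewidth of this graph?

A width-2 tree decomposition is:
Bags: B1 = {2, 3, 4}  B2 = {1, 2, 3}
Tree: B1–B2
The largest bag has 3 vertices, giving width 2; this decomposition certifies tw(G) ≤ 2. Conversely, {1, 2, 3} is a clique of size 3, and the vertices of any clique must share a bag in every tree decomposition; so some bag has ≥ 3 vertices and tw(G) ≥ 2. Combining the bounds, tw(G) = 2.

2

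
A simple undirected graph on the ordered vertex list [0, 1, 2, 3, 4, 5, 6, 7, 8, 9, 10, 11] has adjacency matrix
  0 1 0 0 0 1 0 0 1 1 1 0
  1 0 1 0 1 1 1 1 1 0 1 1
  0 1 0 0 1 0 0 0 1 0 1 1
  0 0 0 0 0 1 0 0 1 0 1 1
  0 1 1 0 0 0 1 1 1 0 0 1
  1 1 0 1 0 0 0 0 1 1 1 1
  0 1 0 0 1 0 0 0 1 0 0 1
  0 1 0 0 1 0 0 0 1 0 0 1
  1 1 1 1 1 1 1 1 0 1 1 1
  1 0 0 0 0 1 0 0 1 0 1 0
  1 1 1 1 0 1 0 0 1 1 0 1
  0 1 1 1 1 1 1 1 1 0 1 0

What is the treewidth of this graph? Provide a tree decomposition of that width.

The largest bag has 5 vertices, giving width 4; this decomposition certifies tw(G) ≤ 4. For the lower bound, the 5 vertices {0, 1, 5, 8, 10} are pairwise adjacent, and any tree decomposition puts a clique entirely inside one bag — forcing width ≥ 4. Combining the bounds, tw(G) = 4.

Treewidth 4.
One optimal decomposition is:
Bags: B1 = {1, 5, 8, 10, 11}  B2 = {1, 2, 8, 10, 11}  B3 = {3, 5, 8, 10, 11}  B4 = {1, 2, 4, 8, 11}  B5 = {0, 1, 5, 8, 10}  B6 = {1, 4, 6, 8, 11}  B7 = {0, 5, 8, 9, 10}  B8 = {1, 4, 7, 8, 11}
Tree: B1–B2, B1–B3, B2–B4, B1–B5, B4–B6, B5–B7, B6–B8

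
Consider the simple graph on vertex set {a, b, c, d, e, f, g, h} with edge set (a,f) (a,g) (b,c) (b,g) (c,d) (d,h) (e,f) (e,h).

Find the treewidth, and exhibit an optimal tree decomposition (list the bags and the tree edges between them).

Treewidth 2.
One optimal decomposition is:
Bags: B1 = {e, f, h}  B2 = {d, f, h}  B3 = {c, d, f}  B4 = {b, c, f}  B5 = {b, f, g}  B6 = {a, f, g}
Tree: B1–B2, B2–B3, B3–B4, B4–B5, B5–B6

The largest bag has 3 vertices, giving width 2; this decomposition certifies tw(G) ≤ 2. The edges f–e–h–d–c–b–g–a–f form a cycle, so G is not a tree and its treewidth is at least 2. The upper and lower bounds meet at 2, so that is the treewidth.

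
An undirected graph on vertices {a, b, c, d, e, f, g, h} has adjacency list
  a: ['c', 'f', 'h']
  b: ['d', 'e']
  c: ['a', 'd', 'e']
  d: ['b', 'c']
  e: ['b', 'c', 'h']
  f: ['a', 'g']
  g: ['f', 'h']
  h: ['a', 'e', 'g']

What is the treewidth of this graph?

A width-2 tree decomposition is:
Bags: B1 = {f, g, h}  B2 = {a, f, h}  B3 = {a, e, h}  B4 = {a, c, e}  B5 = {b, c, e}  B6 = {b, c, d}
Tree: B1–B2, B2–B3, B3–B4, B4–B5, B5–B6
Each bag holds 3 vertices, so the decomposition has width 2, which upper-bounds the treewidth. Since g–f–a–h–g is a cycle in G, G is not acyclic. Forests are exactly the graphs of treewidth ≤ 1, so tw(G) ≥ 2. Therefore the treewidth is 2.

2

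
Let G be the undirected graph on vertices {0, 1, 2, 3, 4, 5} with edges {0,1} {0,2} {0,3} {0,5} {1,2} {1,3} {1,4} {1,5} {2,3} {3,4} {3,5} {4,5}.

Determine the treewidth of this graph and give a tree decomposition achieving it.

The largest bag has 4 vertices, giving width 3; this decomposition certifies tw(G) ≤ 3. For the lower bound, the 4 vertices {0, 1, 2, 3} are pairwise adjacent, and any tree decomposition puts a clique entirely inside one bag — forcing width ≥ 3. Hence tw(G) = 3 exactly.

Treewidth 3.
One such decomposition:
Bags: B1 = {0, 1, 2, 3}  B2 = {0, 1, 3, 5}  B3 = {1, 3, 4, 5}
Tree: B1–B2, B2–B3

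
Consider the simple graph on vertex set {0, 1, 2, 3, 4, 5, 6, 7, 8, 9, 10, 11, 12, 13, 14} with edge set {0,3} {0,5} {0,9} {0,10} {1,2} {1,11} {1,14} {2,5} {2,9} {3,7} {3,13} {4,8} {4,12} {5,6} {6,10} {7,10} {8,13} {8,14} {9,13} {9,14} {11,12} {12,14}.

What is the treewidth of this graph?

A width-3 tree decomposition is:
Bags: B1 = {5, 6, 7, 10}  B2 = {0, 5, 7, 10}  B3 = {0, 3, 5, 7}  B4 = {0, 2, 3, 5}  B5 = {0, 2, 3, 9}  B6 = {2, 3, 9, 13}  B7 = {1, 2, 9, 13}  B8 = {1, 9, 13, 14}  B9 = {1, 8, 13, 14}  B10 = {1, 8, 11, 14}  B11 = {8, 11, 12, 14}  B12 = {4, 8, 11, 12}
Tree: B1–B2, B2–B3, B3–B4, B4–B5, B5–B6, B6–B7, B7–B8, B8–B9, B9–B10, B10–B11, B11–B12
The largest bag has 4 vertices, giving width 3; this decomposition certifies tw(G) ≤ 3. For the lower bound: the 4 vertex sets {6,7,10}, {5}, {0}, {2,3,9,13} are disjoint, each induces a connected subgraph, and every pair is joined by at least one edge of G. Contracting each set to a single vertex therefore yields K_{4} as a minor, and since treewidth is minor-monotone, tw(G) ≥ tw(K_{4}) = 3. Hence tw(G) = 3 exactly.

3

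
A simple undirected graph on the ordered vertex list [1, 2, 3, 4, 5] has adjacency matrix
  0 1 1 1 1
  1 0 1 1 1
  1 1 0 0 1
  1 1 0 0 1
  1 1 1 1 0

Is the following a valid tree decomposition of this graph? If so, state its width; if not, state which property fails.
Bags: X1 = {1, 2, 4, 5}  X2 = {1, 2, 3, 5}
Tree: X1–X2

Yes; width 3.

Checking the three conditions: (i) the bags cover all of {1, 2, 3, 4, 5}; (ii) for each edge, some bag contains both endpoints; (iii) the bags containing any fixed vertex form a subtree. All hold, so the decomposition is valid with width 4 − 1 = 3.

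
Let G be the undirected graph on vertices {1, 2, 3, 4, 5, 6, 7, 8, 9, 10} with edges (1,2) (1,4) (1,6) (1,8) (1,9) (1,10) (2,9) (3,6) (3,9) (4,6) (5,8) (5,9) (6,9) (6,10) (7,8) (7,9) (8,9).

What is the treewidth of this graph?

2

A width-2 tree decomposition is:
Bags: B1 = {1, 8, 9}  B2 = {1, 6, 9}  B3 = {3, 6, 9}  B4 = {5, 8, 9}  B5 = {1, 2, 9}  B6 = {1, 4, 6}  B7 = {1, 6, 10}  B8 = {7, 8, 9}
Tree: B1–B2, B2–B3, B1–B4, B2–B5, B2–B6, B6–B7, B4–B8
The largest bag has 3 vertices, giving width 2; this decomposition certifies tw(G) ≤ 2. For the lower bound, the 3 vertices {1, 8, 9} are pairwise adjacent, and any tree decomposition puts a clique entirely inside one bag — forcing width ≥ 2. The upper and lower bounds meet at 2, so that is the treewidth.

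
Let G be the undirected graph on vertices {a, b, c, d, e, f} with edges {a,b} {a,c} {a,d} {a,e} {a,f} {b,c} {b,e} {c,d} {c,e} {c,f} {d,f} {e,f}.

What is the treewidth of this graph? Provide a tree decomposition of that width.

The largest bag has 4 vertices, giving width 3; this decomposition certifies tw(G) ≤ 3. Conversely, {a, c, d, f} is a clique of size 4, and the vertices of any clique must share a bag in every tree decomposition; so some bag has ≥ 4 vertices and tw(G) ≥ 3. Therefore the treewidth is 3.

Treewidth 3.
One optimal decomposition is:
Bags: B1 = {a, c, e, f}  B2 = {a, b, c, e}  B3 = {a, c, d, f}
Tree: B1–B2, B1–B3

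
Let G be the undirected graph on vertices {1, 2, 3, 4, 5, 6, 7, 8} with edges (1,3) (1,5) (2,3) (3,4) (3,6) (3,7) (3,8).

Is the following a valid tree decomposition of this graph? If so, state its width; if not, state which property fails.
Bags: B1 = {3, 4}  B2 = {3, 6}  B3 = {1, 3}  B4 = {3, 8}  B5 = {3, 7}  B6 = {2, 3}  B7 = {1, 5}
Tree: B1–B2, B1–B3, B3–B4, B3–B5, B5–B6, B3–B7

Checking the three conditions: (i) the bags cover all of {1, 2, 3, 4, 5, 6, 7, 8}; (ii) for each edge, some bag contains both endpoints; (iii) the bags containing any fixed vertex form a subtree. All hold, so the decomposition is valid with width 2 − 1 = 1.

Yes; width 1.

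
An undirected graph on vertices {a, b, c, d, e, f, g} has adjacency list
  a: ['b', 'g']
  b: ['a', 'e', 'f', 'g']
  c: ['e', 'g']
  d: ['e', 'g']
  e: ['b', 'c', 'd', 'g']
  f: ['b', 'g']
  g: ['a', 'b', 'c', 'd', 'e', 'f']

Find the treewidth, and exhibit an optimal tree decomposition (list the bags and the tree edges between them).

Treewidth 2.
One optimal decomposition is:
Bags: B1 = {a, b, g}  B2 = {b, e, g}  B3 = {d, e, g}  B4 = {c, e, g}  B5 = {b, f, g}
Tree: B1–B2, B2–B3, B3–B4, B1–B5

Each bag holds 3 vertices, so the decomposition has width 2, which upper-bounds the treewidth. Conversely, {d, e, g} is a clique of size 3, and the vertices of any clique must share a bag in every tree decomposition; so some bag has ≥ 3 vertices and tw(G) ≥ 2. Combining the bounds, tw(G) = 2.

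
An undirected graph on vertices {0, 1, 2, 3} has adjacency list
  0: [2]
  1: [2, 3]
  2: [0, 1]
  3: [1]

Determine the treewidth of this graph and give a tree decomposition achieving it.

Treewidth 1.
Bags: B1 = {1, 3}  B2 = {1, 2}  B3 = {0, 2}
Tree: B1–B2, B2–B3

Each bag holds 2 vertices, so the decomposition has width 1, which upper-bounds the treewidth. Since G has at least one edge (e.g. 3–1), it is not an edgeless graph, so tw(G) ≥ 1. Therefore the treewidth is 1.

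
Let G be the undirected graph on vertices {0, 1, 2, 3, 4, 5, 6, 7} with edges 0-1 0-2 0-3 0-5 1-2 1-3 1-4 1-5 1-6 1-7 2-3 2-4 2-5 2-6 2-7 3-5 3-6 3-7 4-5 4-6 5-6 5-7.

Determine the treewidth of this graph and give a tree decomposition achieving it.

Each bag holds 5 vertices, so the decomposition has width 4, which upper-bounds the treewidth. On the other hand G contains the 5-clique {0, 1, 2, 3, 5}. A clique must lie in a single bag of any decomposition, so no decomposition can have width below 4. Combining the bounds, tw(G) = 4.

Treewidth 4.
Bags: B1 = {1, 2, 4, 5, 6}  B2 = {1, 2, 3, 5, 6}  B3 = {1, 2, 3, 5, 7}  B4 = {0, 1, 2, 3, 5}
Tree: B1–B2, B2–B3, B3–B4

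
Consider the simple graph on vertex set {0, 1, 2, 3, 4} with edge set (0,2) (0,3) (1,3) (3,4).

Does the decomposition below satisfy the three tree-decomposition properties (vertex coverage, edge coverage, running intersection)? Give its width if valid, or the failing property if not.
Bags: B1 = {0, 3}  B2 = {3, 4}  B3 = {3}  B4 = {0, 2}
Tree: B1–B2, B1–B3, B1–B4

No — vertex 1 appears in no bag.

A tree decomposition must satisfy three properties: every vertex lies in some bag; for every edge, both endpoints lie together in some bag; and for every vertex, the bags containing it form a connected subtree. Here vertex 1 appears in no bag, so the decomposition is invalid.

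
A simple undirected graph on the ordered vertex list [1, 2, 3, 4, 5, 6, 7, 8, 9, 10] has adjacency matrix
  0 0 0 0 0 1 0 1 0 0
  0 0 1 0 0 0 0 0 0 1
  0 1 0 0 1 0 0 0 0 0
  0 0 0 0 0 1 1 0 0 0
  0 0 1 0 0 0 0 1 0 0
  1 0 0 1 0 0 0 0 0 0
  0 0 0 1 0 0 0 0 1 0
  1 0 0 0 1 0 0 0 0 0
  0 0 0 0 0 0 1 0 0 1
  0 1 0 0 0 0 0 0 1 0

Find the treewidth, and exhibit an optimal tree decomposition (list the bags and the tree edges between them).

Each bag holds 3 vertices, so the decomposition has width 2, which upper-bounds the treewidth. The edges 2–10–9–7–4–6–1–8–5–3–2 form a cycle, so G is not a tree and its treewidth is at least 2. Combining the bounds, tw(G) = 2.

Treewidth 2.
Bags: B1 = {2, 9, 10}  B2 = {2, 7, 9}  B3 = {2, 4, 7}  B4 = {2, 4, 6}  B5 = {1, 2, 6}  B6 = {1, 2, 8}  B7 = {2, 5, 8}  B8 = {2, 3, 5}
Tree: B1–B2, B2–B3, B3–B4, B4–B5, B5–B6, B6–B7, B7–B8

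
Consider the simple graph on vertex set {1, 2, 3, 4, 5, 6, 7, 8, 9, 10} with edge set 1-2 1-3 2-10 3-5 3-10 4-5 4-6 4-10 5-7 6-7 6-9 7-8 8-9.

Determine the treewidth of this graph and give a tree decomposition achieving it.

Treewidth 2.
One such decomposition:
Bags: B1 = {1, 2, 10}  B2 = {1, 3, 10}  B3 = {3, 4, 10}  B4 = {3, 4, 5}  B5 = {4, 5, 6}  B6 = {5, 6, 7}  B7 = {6, 7, 9}  B8 = {7, 8, 9}
Tree: B1–B2, B2–B3, B3–B4, B4–B5, B5–B6, B6–B7, B7–B8

Each bag holds 3 vertices, so the decomposition has width 2, which upper-bounds the treewidth. The edges 2–1–3–10–2 form a cycle, so G is not a tree and its treewidth is at least 2. The upper and lower bounds meet at 2, so that is the treewidth.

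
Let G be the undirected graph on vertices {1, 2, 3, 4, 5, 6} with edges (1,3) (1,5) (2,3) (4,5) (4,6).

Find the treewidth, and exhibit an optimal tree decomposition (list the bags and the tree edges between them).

Treewidth 1.
One such decomposition:
Bags: B1 = {4, 6}  B2 = {4, 5}  B3 = {1, 5}  B4 = {1, 3}  B5 = {2, 3}
Tree: B1–B2, B2–B3, B3–B4, B4–B5

Every bag has size at most 2, so the width is 2 − 1 = 1 and tw(G) ≤ 1. Any graph with an edge has treewidth ≥ 1, and G has the edge 6–4. The upper and lower bounds meet at 1, so that is the treewidth.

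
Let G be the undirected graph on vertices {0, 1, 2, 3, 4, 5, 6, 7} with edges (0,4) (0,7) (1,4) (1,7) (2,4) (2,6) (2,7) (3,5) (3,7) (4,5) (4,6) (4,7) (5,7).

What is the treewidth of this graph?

2

A width-2 tree decomposition is:
Bags: B1 = {4, 5, 7}  B2 = {2, 4, 7}  B3 = {0, 4, 7}  B4 = {3, 5, 7}  B5 = {1, 4, 7}  B6 = {2, 4, 6}
Tree: B1–B2, B2–B3, B1–B4, B3–B5, B2–B6
Every bag has size at most 3, so the width is 3 − 1 = 2 and tw(G) ≤ 2. On the other hand G contains the 3-clique {3, 5, 7}. A clique must lie in a single bag of any decomposition, so no decomposition can have width below 2. Combining the bounds, tw(G) = 2.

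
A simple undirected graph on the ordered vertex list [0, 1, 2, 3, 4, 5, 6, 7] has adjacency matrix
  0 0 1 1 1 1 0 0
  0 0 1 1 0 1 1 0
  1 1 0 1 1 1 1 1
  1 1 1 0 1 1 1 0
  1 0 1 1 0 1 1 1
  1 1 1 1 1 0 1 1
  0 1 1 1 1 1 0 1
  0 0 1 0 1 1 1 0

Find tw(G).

4

A width-4 tree decomposition is:
Bags: B1 = {2, 3, 4, 5, 6}  B2 = {2, 4, 5, 6, 7}  B3 = {0, 2, 3, 4, 5}  B4 = {1, 2, 3, 5, 6}
Tree: B1–B2, B1–B3, B1–B4
The largest bag has 5 vertices, giving width 4; this decomposition certifies tw(G) ≤ 4. On the other hand G contains the 5-clique {1, 2, 3, 5, 6}. A clique must lie in a single bag of any decomposition, so no decomposition can have width below 4. The upper and lower bounds meet at 4, so that is the treewidth.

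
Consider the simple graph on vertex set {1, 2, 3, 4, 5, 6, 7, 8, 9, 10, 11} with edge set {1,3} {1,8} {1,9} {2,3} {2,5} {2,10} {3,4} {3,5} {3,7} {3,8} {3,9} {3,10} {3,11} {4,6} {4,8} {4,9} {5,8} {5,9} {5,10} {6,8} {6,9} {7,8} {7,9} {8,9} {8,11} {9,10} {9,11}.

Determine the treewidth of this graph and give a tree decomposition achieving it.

Treewidth 3.
One such decomposition:
Bags: B1 = {1, 3, 8, 9}  B2 = {3, 4, 8, 9}  B3 = {3, 5, 8, 9}  B4 = {3, 5, 9, 10}  B5 = {4, 6, 8, 9}  B6 = {2, 3, 5, 10}  B7 = {3, 8, 9, 11}  B8 = {3, 7, 8, 9}
Tree: B1–B2, B1–B3, B3–B4, B2–B5, B4–B6, B3–B7, B3–B8

Each bag holds 4 vertices, so the decomposition has width 3, which upper-bounds the treewidth. For the lower bound, the 4 vertices {1, 3, 8, 9} are pairwise adjacent, and any tree decomposition puts a clique entirely inside one bag — forcing width ≥ 3. Therefore the treewidth is 3.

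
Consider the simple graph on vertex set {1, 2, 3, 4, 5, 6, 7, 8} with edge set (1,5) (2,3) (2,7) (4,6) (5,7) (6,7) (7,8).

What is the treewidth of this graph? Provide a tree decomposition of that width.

Treewidth 1.
One such decomposition:
Bags: B1 = {5, 7}  B2 = {2, 7}  B3 = {2, 3}  B4 = {1, 5}  B5 = {6, 7}  B6 = {7, 8}  B7 = {4, 6}
Tree: B1–B2, B2–B3, B1–B4, B2–B5, B2–B6, B5–B7

Every bag has size at most 2, so the width is 2 − 1 = 1 and tw(G) ≤ 1. G has an edge, so its treewidth is at least 1. Therefore the treewidth is 1.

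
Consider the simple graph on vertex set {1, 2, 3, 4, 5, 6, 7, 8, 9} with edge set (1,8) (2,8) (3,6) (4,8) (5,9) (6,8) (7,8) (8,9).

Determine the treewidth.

1

A width-1 tree decomposition is:
Bags: B1 = {6, 8}  B2 = {4, 8}  B3 = {8, 9}  B4 = {5, 9}  B5 = {3, 6}  B6 = {7, 8}  B7 = {1, 8}  B8 = {2, 8}
Tree: B1–B2, B1–B3, B3–B4, B1–B5, B1–B6, B6–B7, B2–B8
The largest bag has 2 vertices, giving width 1; this decomposition certifies tw(G) ≤ 1. G has an edge, so its treewidth is at least 1. The upper and lower bounds meet at 1, so that is the treewidth.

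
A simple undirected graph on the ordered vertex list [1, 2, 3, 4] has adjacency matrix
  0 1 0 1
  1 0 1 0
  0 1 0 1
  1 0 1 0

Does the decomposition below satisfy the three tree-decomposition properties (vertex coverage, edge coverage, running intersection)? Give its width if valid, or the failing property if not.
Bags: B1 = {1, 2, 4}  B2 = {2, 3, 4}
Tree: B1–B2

Every vertex of G appears in some bag (union = {1, 2, 3, 4}); every edge is covered by a bag; and for each vertex v the set of bags containing v is connected in the bag tree. The decomposition is therefore valid. The largest bag has 3 vertices, so the width is 2.

Yes; width 2.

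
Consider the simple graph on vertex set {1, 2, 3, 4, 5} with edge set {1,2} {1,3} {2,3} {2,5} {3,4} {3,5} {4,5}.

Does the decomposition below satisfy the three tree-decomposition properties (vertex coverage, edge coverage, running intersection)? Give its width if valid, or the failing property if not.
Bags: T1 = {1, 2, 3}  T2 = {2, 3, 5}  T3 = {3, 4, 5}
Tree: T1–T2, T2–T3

Every vertex of G appears in some bag (union = {1, 2, 3, 4, 5}); every edge is covered by a bag; and for each vertex v the set of bags containing v is connected in the bag tree. The decomposition is therefore valid. The largest bag has 3 vertices, so the width is 2.

Yes; width 2.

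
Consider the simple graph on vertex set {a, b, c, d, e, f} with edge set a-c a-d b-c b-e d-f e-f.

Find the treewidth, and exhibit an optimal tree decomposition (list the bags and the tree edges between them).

The largest bag has 3 vertices, giving width 2; this decomposition certifies tw(G) ≤ 2. The edges c–a–d–f–e–b–c form a cycle, so G is not a tree and its treewidth is at least 2. Combining the bounds, tw(G) = 2.

Treewidth 2.
Bags: B1 = {a, c, d}  B2 = {c, d, f}  B3 = {c, e, f}  B4 = {b, c, e}
Tree: B1–B2, B2–B3, B3–B4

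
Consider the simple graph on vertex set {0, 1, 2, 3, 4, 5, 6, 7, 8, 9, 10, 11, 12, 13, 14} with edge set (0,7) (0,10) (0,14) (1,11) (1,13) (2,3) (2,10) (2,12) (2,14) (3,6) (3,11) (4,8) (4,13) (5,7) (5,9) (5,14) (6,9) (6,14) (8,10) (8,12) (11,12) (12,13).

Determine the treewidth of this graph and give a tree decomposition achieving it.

Every bag has size at most 4, so the width is 4 − 1 = 3 and tw(G) ≤ 3. For the lower bound: the 4 vertex sets {1,4,13}, {8}, {12}, {2,3,10,11} are disjoint, each induces a connected subgraph, and every pair is joined by at least one edge of G. Contracting each set to a single vertex therefore yields K_{4} as a minor, and since treewidth is minor-monotone, tw(G) ≥ tw(K_{4}) = 3. The upper and lower bounds meet at 3, so that is the treewidth.

Treewidth 3.
Bags: B1 = {1, 4, 8, 13}  B2 = {1, 8, 12, 13}  B3 = {1, 8, 11, 12}  B4 = {8, 10, 11, 12}  B5 = {2, 10, 11, 12}  B6 = {2, 3, 10, 11}  B7 = {0, 2, 3, 10}  B8 = {0, 2, 3, 14}  B9 = {0, 3, 6, 14}  B10 = {0, 6, 7, 14}  B11 = {5, 6, 7, 14}  B12 = {5, 6, 7, 9}
Tree: B1–B2, B2–B3, B3–B4, B4–B5, B5–B6, B6–B7, B7–B8, B8–B9, B9–B10, B10–B11, B11–B12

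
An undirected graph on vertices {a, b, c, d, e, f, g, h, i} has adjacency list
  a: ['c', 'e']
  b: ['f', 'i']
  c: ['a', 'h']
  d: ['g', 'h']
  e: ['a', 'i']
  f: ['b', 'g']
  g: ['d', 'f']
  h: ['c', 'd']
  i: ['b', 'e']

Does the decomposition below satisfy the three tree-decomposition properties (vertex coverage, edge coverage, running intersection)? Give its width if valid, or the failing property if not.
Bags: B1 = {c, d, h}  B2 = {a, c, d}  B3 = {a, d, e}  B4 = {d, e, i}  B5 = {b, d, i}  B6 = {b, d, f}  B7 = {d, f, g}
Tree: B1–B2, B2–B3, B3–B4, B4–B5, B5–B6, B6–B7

Yes; width 2.

Checking the three conditions: (i) the bags cover all of {a, b, c, d, e, f, g, h, i}; (ii) for each edge, some bag contains both endpoints; (iii) the bags containing any fixed vertex form a subtree. All hold, so the decomposition is valid with width 3 − 1 = 2.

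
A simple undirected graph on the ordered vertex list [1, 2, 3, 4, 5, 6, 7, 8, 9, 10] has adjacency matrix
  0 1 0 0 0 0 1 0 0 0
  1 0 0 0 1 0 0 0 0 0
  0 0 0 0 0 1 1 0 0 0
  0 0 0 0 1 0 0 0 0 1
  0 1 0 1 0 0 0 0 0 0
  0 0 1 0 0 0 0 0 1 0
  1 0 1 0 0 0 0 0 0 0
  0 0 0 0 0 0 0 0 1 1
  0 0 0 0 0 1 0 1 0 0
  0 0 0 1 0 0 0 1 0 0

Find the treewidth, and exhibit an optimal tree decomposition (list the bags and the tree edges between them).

Treewidth 2.
One optimal decomposition is:
Bags: B1 = {3, 6, 7}  B2 = {6, 7, 9}  B3 = {7, 8, 9}  B4 = {7, 8, 10}  B5 = {4, 7, 10}  B6 = {4, 5, 7}  B7 = {2, 5, 7}  B8 = {1, 2, 7}
Tree: B1–B2, B2–B3, B3–B4, B4–B5, B5–B6, B6–B7, B7–B8

Each bag holds 3 vertices, so the decomposition has width 2, which upper-bounds the treewidth. The edges 7–3–6–9–8–10–4–5–2–1–7 form a cycle, so G is not a tree and its treewidth is at least 2. Hence tw(G) = 2 exactly.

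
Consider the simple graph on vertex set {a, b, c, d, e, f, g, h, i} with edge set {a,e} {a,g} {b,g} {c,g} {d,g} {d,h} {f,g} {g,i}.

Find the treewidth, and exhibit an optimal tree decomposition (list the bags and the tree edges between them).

The largest bag has 2 vertices, giving width 1; this decomposition certifies tw(G) ≤ 1. G has an edge, so its treewidth is at least 1. The upper and lower bounds meet at 1, so that is the treewidth.

Treewidth 1.
One optimal decomposition is:
Bags: B1 = {b, g}  B2 = {d, g}  B3 = {a, g}  B4 = {d, h}  B5 = {a, e}  B6 = {c, g}  B7 = {f, g}  B8 = {g, i}
Tree: B1–B2, B2–B3, B2–B4, B3–B5, B3–B6, B6–B7, B7–B8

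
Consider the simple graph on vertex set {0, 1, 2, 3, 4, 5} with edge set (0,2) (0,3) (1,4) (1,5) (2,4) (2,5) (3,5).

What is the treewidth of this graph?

2

A width-2 tree decomposition is:
Bags: B1 = {0, 2, 3}  B2 = {2, 3, 5}  B3 = {2, 4, 5}  B4 = {1, 4, 5}
Tree: B1–B2, B2–B3, B3–B4
The largest bag has 3 vertices, giving width 2; this decomposition certifies tw(G) ≤ 2. For the lower bound, G contains the cycle 0–3–5–2–0, so G is not a forest; only forests have treewidth ≤ 1, hence tw(G) ≥ 2. The upper and lower bounds meet at 2, so that is the treewidth.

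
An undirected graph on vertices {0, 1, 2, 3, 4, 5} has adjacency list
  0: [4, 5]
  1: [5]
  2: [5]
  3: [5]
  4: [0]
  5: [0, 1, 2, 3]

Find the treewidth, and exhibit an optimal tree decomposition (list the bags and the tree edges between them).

Each bag holds 2 vertices, so the decomposition has width 1, which upper-bounds the treewidth. G has an edge, so its treewidth is at least 1. Therefore the treewidth is 1.

Treewidth 1.
One optimal decomposition is:
Bags: B1 = {0, 5}  B2 = {0, 4}  B3 = {1, 5}  B4 = {2, 5}  B5 = {3, 5}
Tree: B1–B2, B1–B3, B1–B4, B1–B5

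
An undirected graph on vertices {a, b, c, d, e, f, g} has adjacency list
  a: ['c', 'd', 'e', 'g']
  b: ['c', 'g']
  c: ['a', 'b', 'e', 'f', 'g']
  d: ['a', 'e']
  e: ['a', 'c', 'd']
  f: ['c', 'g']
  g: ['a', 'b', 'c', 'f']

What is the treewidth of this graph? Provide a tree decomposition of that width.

Every bag has size at most 3, so the width is 3 − 1 = 2 and tw(G) ≤ 2. Conversely, {a, d, e} is a clique of size 3, and the vertices of any clique must share a bag in every tree decomposition; so some bag has ≥ 3 vertices and tw(G) ≥ 2. Therefore the treewidth is 2.

Treewidth 2.
One such decomposition:
Bags: B1 = {a, c, g}  B2 = {c, f, g}  B3 = {a, c, e}  B4 = {b, c, g}  B5 = {a, d, e}
Tree: B1–B2, B1–B3, B1–B4, B3–B5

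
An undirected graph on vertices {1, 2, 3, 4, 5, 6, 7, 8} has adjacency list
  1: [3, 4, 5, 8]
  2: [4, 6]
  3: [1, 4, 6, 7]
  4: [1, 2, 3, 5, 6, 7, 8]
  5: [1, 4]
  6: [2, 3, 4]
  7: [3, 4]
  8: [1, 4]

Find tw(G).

2

A width-2 tree decomposition is:
Bags: B1 = {1, 4, 5}  B2 = {1, 3, 4}  B3 = {3, 4, 7}  B4 = {3, 4, 6}  B5 = {1, 4, 8}  B6 = {2, 4, 6}
Tree: B1–B2, B2–B3, B2–B4, B2–B5, B4–B6
Every bag has size at most 3, so the width is 3 − 1 = 2 and tw(G) ≤ 2. On the other hand G contains the 3-clique {1, 4, 8}. A clique must lie in a single bag of any decomposition, so no decomposition can have width below 2. Hence tw(G) = 2 exactly.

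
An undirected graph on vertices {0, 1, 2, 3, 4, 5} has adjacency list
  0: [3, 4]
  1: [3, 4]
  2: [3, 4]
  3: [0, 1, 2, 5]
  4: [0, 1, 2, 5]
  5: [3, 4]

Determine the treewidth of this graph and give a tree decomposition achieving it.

The largest bag has 3 vertices, giving width 2; this decomposition certifies tw(G) ≤ 2. For the lower bound, G contains the cycle 4–0–3–5–4, so G is not a forest; only forests have treewidth ≤ 1, hence tw(G) ≥ 2. The upper and lower bounds meet at 2, so that is the treewidth.

Treewidth 2.
Bags: B1 = {0, 3, 4}  B2 = {3, 4, 5}  B3 = {1, 3, 4}  B4 = {2, 3, 4}
Tree: B1–B2, B2–B3, B3–B4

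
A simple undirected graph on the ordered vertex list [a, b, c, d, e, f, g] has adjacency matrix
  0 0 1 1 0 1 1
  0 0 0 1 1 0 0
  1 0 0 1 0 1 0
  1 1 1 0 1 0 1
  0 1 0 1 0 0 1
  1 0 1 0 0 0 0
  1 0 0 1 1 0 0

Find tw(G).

A width-2 tree decomposition is:
Bags: B1 = {a, d, g}  B2 = {a, c, d}  B3 = {a, c, f}  B4 = {d, e, g}  B5 = {b, d, e}
Tree: B1–B2, B2–B3, B1–B4, B4–B5
The largest bag has 3 vertices, giving width 2; this decomposition certifies tw(G) ≤ 2. On the other hand G contains the 3-clique {d, e, g}. A clique must lie in a single bag of any decomposition, so no decomposition can have width below 2. Combining the bounds, tw(G) = 2.

2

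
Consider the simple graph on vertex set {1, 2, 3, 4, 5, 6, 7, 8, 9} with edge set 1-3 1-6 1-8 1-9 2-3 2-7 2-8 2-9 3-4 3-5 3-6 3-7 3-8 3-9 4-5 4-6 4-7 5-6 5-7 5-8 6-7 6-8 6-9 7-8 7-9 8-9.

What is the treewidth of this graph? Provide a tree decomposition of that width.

Treewidth 4.
One such decomposition:
Bags: B1 = {2, 3, 7, 8, 9}  B2 = {3, 6, 7, 8, 9}  B3 = {3, 5, 6, 7, 8}  B4 = {1, 3, 6, 8, 9}  B5 = {3, 4, 5, 6, 7}
Tree: B1–B2, B2–B3, B2–B4, B3–B5

Each bag holds 5 vertices, so the decomposition has width 4, which upper-bounds the treewidth. Conversely, {2, 3, 7, 8, 9} is a clique of size 5, and the vertices of any clique must share a bag in every tree decomposition; so some bag has ≥ 5 vertices and tw(G) ≥ 4. Hence tw(G) = 4 exactly.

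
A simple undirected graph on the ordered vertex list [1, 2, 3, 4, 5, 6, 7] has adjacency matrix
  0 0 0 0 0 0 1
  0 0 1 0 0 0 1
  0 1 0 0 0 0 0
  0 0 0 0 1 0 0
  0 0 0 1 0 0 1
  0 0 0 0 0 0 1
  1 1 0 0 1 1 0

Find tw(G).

A width-1 tree decomposition is:
Bags: B1 = {1, 7}  B2 = {5, 7}  B3 = {2, 7}  B4 = {4, 5}  B5 = {6, 7}  B6 = {2, 3}
Tree: B1–B2, B1–B3, B2–B4, B1–B5, B3–B6
The largest bag has 2 vertices, giving width 1; this decomposition certifies tw(G) ≤ 1. G has an edge, so its treewidth is at least 1. Hence tw(G) = 1 exactly.

1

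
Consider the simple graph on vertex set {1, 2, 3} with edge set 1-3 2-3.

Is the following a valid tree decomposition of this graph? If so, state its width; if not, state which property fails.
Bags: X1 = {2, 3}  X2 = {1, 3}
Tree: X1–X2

Yes; width 1.

Every vertex of G appears in some bag (union = {1, 2, 3}); every edge is covered by a bag; and for each vertex v the set of bags containing v is connected in the bag tree. The decomposition is therefore valid. The largest bag has 2 vertices, so the width is 1.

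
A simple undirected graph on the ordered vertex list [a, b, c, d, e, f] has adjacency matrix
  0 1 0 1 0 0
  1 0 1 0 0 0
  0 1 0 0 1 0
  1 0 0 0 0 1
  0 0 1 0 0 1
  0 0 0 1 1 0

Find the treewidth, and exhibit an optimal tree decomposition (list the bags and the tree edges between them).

Treewidth 2.
One such decomposition:
Bags: B1 = {a, d, f}  B2 = {a, b, f}  B3 = {b, c, f}  B4 = {c, e, f}
Tree: B1–B2, B2–B3, B3–B4

Every bag has size at most 3, so the width is 3 − 1 = 2 and tw(G) ≤ 2. Since f–d–a–b–c–e–f is a cycle in G, G is not acyclic. Forests are exactly the graphs of treewidth ≤ 1, so tw(G) ≥ 2. The upper and lower bounds meet at 2, so that is the treewidth.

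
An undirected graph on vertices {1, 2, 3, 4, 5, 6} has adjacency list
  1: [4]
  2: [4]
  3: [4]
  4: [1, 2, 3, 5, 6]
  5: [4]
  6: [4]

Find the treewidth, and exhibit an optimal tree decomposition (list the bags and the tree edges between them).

Treewidth 1.
One optimal decomposition is:
Bags: B1 = {4, 5}  B2 = {4, 6}  B3 = {3, 4}  B4 = {2, 4}  B5 = {1, 4}
Tree: B1–B2, B1–B3, B3–B4, B1–B5

The largest bag has 2 vertices, giving width 1; this decomposition certifies tw(G) ≤ 1. Since G has at least one edge (e.g. 4–5), it is not an edgeless graph, so tw(G) ≥ 1. Combining the bounds, tw(G) = 1.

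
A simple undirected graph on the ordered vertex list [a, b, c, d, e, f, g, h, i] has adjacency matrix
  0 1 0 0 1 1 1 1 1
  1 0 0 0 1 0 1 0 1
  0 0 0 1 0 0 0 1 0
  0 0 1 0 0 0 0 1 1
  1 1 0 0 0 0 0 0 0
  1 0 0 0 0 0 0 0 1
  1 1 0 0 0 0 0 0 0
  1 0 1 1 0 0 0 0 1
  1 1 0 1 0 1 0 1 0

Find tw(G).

A width-2 tree decomposition is:
Bags: B1 = {a, b, i}  B2 = {a, h, i}  B3 = {a, b, g}  B4 = {a, b, e}  B5 = {d, h, i}  B6 = {a, f, i}  B7 = {c, d, h}
Tree: B1–B2, B1–B3, B1–B4, B2–B5, B1–B6, B5–B7
Each bag holds 3 vertices, so the decomposition has width 2, which upper-bounds the treewidth. Conversely, {c, d, h} is a clique of size 3, and the vertices of any clique must share a bag in every tree decomposition; so some bag has ≥ 3 vertices and tw(G) ≥ 2. Combining the bounds, tw(G) = 2.

2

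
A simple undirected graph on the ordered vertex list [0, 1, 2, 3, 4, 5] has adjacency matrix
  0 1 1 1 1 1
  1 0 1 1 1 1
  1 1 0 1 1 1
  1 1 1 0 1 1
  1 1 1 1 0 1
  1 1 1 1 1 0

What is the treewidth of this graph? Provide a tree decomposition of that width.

Treewidth 5.
One such decomposition:
Bags: B1 = {0, 1, 2, 3, 4, 5}
Tree: (single bag)

With just one bag of size 6, the width is 6 − 1 = 5, so tw(G) ≤ 5. Conversely, {0, 1, 2, 3, 4, 5} is a clique of size 6, and the vertices of any clique must share a bag in every tree decomposition; so some bag has ≥ 6 vertices and tw(G) ≥ 5. Hence tw(G) = 5 exactly.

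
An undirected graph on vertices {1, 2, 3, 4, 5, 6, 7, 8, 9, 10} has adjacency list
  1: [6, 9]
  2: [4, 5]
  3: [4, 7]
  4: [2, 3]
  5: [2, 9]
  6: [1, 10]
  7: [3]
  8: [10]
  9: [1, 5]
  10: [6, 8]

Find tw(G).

A width-1 tree decomposition is:
Bags: B1 = {8, 10}  B2 = {6, 10}  B3 = {1, 6}  B4 = {1, 9}  B5 = {5, 9}  B6 = {2, 5}  B7 = {2, 4}  B8 = {3, 4}  B9 = {3, 7}
Tree: B1–B2, B2–B3, B3–B4, B4–B5, B5–B6, B6–B7, B7–B8, B8–B9
Every bag has size at most 2, so the width is 2 − 1 = 1 and tw(G) ≤ 1. G has an edge, so its treewidth is at least 1. Hence tw(G) = 1 exactly.

1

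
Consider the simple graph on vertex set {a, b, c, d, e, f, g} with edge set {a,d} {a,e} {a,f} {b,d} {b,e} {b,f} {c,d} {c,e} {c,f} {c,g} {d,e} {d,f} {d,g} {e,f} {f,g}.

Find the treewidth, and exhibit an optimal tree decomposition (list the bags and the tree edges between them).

Each bag holds 4 vertices, so the decomposition has width 3, which upper-bounds the treewidth. Conversely, {c, d, f, g} is a clique of size 4, and the vertices of any clique must share a bag in every tree decomposition; so some bag has ≥ 4 vertices and tw(G) ≥ 3. Combining the bounds, tw(G) = 3.

Treewidth 3.
One such decomposition:
Bags: B1 = {a, d, e, f}  B2 = {c, d, e, f}  B3 = {b, d, e, f}  B4 = {c, d, f, g}
Tree: B1–B2, B1–B3, B2–B4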